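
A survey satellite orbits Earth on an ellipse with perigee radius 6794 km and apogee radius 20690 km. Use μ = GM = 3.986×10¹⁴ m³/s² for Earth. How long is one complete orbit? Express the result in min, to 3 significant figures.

T ≈ 267 min

Semi-major axis a = (r_p + r_a)/2 = (6794.0 + 20690)/2 = 13742 km = 1.374×10⁷ m.
By Kepler's third law T = 2π√(a³/μ) = 2π × 2.552×10³ = 1.603×10⁴ s.
= 267.2 min.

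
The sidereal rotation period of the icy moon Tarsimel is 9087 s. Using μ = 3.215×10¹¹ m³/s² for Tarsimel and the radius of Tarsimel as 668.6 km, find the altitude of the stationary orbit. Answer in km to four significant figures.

h_sync ≈ 207.5 km

A synchronous orbit has period T, so by Kepler's third law a = (μT²/4π²)^(1/3).
μT²/4π² = 3.215×10¹¹ × (9.087×10³)² / 39.48 = 6.725×10¹⁷ m³.
a = 8.761×10⁵ m = 876.10 km.
Altitude h = a − R = 876.10 − 668.6 = 207.50 km.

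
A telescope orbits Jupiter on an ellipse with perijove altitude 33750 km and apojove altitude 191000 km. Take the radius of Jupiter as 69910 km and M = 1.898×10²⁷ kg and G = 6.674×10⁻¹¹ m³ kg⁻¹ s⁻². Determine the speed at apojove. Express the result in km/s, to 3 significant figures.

v ≈ 16.6 km/s

μ = GM = 6.674×10⁻¹¹ × 1.898×10²⁷ = 1.267×10¹⁷ m³/s².
r_p = 69910 + 33750 = 103660 km = 1.0366×10⁸ m.
r_a = 69910 + 191000 = 260910 km = 2.6091×10⁸ m.
Semi-major axis a = (r_p + r_a)/2 = 1.8228×10⁵ km = 1.823×10⁸ m.
Vis-viva: v² = μ(2/r − 1/a) = 1.267×10¹⁷ × (7.665×10⁻⁹ − 5.486×10⁻⁹) = 2.761×10⁸ m²/s².
v = 16620 m/s = 16.62 km/s.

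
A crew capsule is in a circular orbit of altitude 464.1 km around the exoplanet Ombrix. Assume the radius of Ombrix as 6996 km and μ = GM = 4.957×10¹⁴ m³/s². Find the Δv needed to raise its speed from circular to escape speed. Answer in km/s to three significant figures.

Δv ≈ 3.38 km/s

r = 6996 + 464.1 = 7460.1 km = 7.4601×10⁶ m.
Circular speed v_c = √(μ/r) = 8151 m/s.
Escape speed v_esc = √(2μ/r) = √2 × v_c = 11530 m/s.
Δv = v_esc − v_c = 3376 m/s = 3.376 km/s.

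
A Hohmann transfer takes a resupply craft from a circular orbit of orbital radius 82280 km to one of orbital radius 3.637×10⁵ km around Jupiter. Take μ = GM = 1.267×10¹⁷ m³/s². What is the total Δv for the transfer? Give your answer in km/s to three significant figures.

Δv_total ≈ 18.2 km/s

r₁ = 82280 km = 8.228×10⁷ m.
r₂ = 3.637×10⁵ km = 3.637×10⁸ m.
Transfer ellipse a_t = (r₁ + r₂)/2 = 2.230×10⁸ m.
At r₁: circular v_c1 = √(μ/r₁) = 39240 m/s; transfer-perijove v_p = √[μ(2/r₁ − 1/a_t)] = 50120 m/s.
Δv₁ = v_p − v_c1 = 10870 m/s.
At r₂: circular v_c2 = √(μ/r₂) = 18660 m/s; transfer-apojove v_a = √[μ(2/r₂ − 1/a_t)] = 11340 m/s.
Δv₂ = v_c2 − v_a = 7327 m/s.
Total Δv = Δv₁ + Δv₂ = 18200 m/s = 18.20 km/s.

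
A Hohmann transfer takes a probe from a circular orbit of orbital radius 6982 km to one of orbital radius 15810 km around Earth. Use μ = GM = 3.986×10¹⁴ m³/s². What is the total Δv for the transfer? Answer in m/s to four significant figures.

Δv_total ≈ 2435 m/s

r₁ = 6982 km = 6.982×10⁶ m.
r₂ = 15810 km = 1.581×10⁷ m.
Transfer ellipse a_t = (r₁ + r₂)/2 = 1.140×10⁷ m.
At r₁: circular v_c1 = √(μ/r₁) = 7556 m/s; transfer-perigee v_p = √[μ(2/r₁ − 1/a_t)] = 8900 m/s.
Δv₁ = v_p − v_c1 = 1344 m/s.
At r₂: circular v_c2 = √(μ/r₂) = 5021 m/s; transfer-apogee v_a = √[μ(2/r₂ − 1/a_t)] = 3930 m/s.
Δv₂ = v_c2 − v_a = 1091 m/s.
Total Δv = Δv₁ + Δv₂ = 2435 m/s.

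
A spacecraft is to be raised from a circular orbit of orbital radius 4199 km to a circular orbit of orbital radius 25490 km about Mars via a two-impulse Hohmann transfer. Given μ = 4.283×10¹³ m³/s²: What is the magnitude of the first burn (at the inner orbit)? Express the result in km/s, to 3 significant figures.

r₁ = 4199 km = 4.199×10⁶ m.
r₂ = 25490 km = 2.549×10⁷ m.
Transfer ellipse a_t = (r₁ + r₂)/2 = 1.484×10⁷ m.
At r₁: circular v_c1 = √(μ/r₁) = 3194 m/s; transfer-periapsis v_p = √[μ(2/r₁ − 1/a_t)] = 4185 m/s.
Δv₁ = v_p − v_c1 = 991.3 m/s.
= 0.9913 km/s.

Δv ≈ 0.991 km/s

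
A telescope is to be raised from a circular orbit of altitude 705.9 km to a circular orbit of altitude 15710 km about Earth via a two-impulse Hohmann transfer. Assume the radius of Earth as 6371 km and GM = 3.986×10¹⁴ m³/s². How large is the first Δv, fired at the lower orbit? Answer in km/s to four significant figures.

Δv ≈ 1.731 km/s

r₁ = 6371 + 705.9 = 7076.9 km = 7.0769×10⁶ m.
r₂ = 6371 + 15710 = 22081 km = 2.2081×10⁷ m.
Transfer ellipse a_t = (r₁ + r₂)/2 = 1.458×10⁷ m.
At r₁: circular v_c1 = √(μ/r₁) = 7505 m/s; transfer-perigee v_p = √[μ(2/r₁ − 1/a_t)] = 9236 m/s.
Δv₁ = v_p − v_c1 = 1731 m/s.
= 1.731 km/s.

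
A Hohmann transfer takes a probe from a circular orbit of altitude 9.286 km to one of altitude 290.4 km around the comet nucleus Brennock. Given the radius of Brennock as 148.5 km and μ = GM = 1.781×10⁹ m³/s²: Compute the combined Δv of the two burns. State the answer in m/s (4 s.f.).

Δv_total ≈ 39.99 m/s

r₁ = 148.5 + 9.286 = 157.79 km = 1.5779×10⁵ m.
r₂ = 148.5 + 290.4 = 438.90 km = 4.3890×10⁵ m.
Transfer ellipse a_t = (r₁ + r₂)/2 = 2.983×10⁵ m.
At r₁: circular v_c1 = √(μ/r₁) = 106.2 m/s; transfer-periapsis v_p = √[μ(2/r₁ − 1/a_t)] = 128.9 m/s.
Δv₁ = v_p − v_c1 = 22.62 m/s.
At r₂: circular v_c2 = √(μ/r₂) = 63.70 m/s; transfer-apoapsis v_a = √[μ(2/r₂ − 1/a_t)] = 46.33 m/s.
Δv₂ = v_c2 − v_a = 17.38 m/s.
Total Δv = Δv₁ + Δv₂ = 39.99 m/s.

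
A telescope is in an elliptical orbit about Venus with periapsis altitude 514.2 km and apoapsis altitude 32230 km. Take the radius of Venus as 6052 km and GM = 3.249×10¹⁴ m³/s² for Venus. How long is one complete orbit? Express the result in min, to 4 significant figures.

r_p = 6052 + 514.2 = 6566.2 km = 6.5662×10⁶ m.
r_a = 6052 + 32230 = 38282 km = 3.8282×10⁷ m.
Semi-major axis a = (r_p + r_a)/2 = (6566.2 + 38282)/2 = 22424 km = 2.242×10⁷ m.
By Kepler's third law T = 2π√(a³/μ) = 2π × 5.891×10³ = 3.701×10⁴ s.
= 616.9 min.

T ≈ 616.9 min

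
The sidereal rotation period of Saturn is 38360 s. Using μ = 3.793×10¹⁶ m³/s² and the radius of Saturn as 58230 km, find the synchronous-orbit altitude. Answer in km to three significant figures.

h_sync ≈ 54000 km

A synchronous orbit has period T, so by Kepler's third law a = (μT²/4π²)^(1/3).
μT²/4π² = 3.793×10¹⁶ × (3.836×10⁴)² / 39.48 = 1.414×10²⁴ m³.
a = 1.122×10⁸ m = 1.1223×10⁵ km.
Altitude h = a − R = 1.1223×10⁵ − 58230 = 54005 km.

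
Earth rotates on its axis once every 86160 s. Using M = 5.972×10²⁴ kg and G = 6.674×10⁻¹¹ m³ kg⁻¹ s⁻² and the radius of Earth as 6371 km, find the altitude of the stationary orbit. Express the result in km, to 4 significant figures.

h_sync ≈ 35790 km

μ = GM = 6.674×10⁻¹¹ × 5.972×10²⁴ = 3.986×10¹⁴ m³/s².
A synchronous orbit has period T, so by Kepler's third law a = (μT²/4π²)^(1/3).
μT²/4π² = 3.986×10¹⁴ × (8.616×10⁴)² / 39.48 = 7.495×10²² m³.
a = 4.216×10⁷ m = 42162 km.
Altitude h = a − R = 42162 − 6371 = 35791 km.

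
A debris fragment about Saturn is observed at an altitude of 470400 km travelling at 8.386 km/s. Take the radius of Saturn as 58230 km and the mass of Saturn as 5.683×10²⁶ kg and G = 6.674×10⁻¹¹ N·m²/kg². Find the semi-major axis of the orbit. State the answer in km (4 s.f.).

μ = GM = 6.674×10⁻¹¹ × 5.683×10²⁶ = 3.793×10¹⁶ m³/s².
r = 58230 + 470400 = 5.2863×10⁵ km = 5.286×10⁸ m.
Specific orbital energy ε = v²/2 − μ/r = (8386)²/2 − 3.793×10¹⁶/5.286×10⁸ = -3.659×10⁷ J/kg.
Since ε = −μ/(2a), a = −μ/(2ε) = 5.183×10⁸ m = 5.1835×10⁵ km.

a ≈ 5.183×10⁵ km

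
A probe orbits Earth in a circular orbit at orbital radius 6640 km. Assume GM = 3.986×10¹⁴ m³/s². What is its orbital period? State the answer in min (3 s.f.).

r = 6640 km = 6.640×10⁶ m.
Kepler's third law: T = 2π√(r³/μ) = 2π√((6.640×10⁶)³ / 3.986×10¹⁴).
r³/μ = 7.345×10⁵ s², so T = 2π × 8.570×10² = 5.385×10³ s.
Converting: 5.385×10³ s ÷ 60.00 = 89.75 min.

T ≈ 89.7 min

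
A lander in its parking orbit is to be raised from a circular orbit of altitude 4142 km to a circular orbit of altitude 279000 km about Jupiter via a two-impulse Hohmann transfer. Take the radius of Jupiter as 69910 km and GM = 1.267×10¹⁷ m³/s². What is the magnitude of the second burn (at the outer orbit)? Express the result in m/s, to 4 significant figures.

r₁ = 69910 + 4142 = 74052 km = 7.4052×10⁷ m.
r₂ = 69910 + 279000 = 348910 km = 3.4891×10⁸ m.
Transfer ellipse a_t = (r₁ + r₂)/2 = 2.115×10⁸ m.
At r₁: circular v_c1 = √(μ/r₁) = 41360 m/s; transfer-perijove v_p = √[μ(2/r₁ − 1/a_t)] = 53130 m/s.
At r₂: circular v_c2 = √(μ/r₂) = 19060 m/s; transfer-apojove v_a = √[μ(2/r₂ − 1/a_t)] = 11280 m/s.
Δv₂ = v_c2 − v_a = 7780 m/s.

Δv ≈ 7780 m/s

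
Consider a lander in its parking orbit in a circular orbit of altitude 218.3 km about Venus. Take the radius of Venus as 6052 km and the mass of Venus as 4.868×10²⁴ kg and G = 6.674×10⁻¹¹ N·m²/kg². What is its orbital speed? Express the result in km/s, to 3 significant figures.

v ≈ 7.20 km/s

μ = GM = 6.674×10⁻¹¹ × 4.868×10²⁴ = 3.249×10¹⁴ m³/s².
r = 6052 + 218.3 = 6270.3 km = 6.2703×10⁶ m.
For a circular orbit v = √(μ/r) = √(3.249×10¹⁴ / 6.270×10⁶) = √(5.181×10⁷) = 7198 m/s.
That is 7.198 km/s.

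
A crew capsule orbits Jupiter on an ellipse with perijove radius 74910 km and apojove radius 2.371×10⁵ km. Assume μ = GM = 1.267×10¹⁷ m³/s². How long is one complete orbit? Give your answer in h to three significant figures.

Semi-major axis a = (r_p + r_a)/2 = (74910 + 2.3710×10⁵)/2 = 1.5600×10⁵ km = 1.560×10⁸ m.
By Kepler's third law T = 2π√(a³/μ) = 2π × 5.474×10³ = 3.440×10⁴ s.
= 9.554 h.

T ≈ 9.55 h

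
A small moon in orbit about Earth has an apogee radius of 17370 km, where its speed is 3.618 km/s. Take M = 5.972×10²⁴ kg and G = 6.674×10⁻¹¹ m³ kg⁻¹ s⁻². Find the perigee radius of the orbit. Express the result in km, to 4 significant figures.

perigee radius ≈ 6932 km

μ = GM = 6.674×10⁻¹¹ × 5.972×10²⁴ = 3.986×10¹⁴ m³/s².
r_a = 1.737×10⁷ m.
Specific energy ε = v²/2 − μ/r = -1.640×10⁷ J/kg, so a = −μ/(2ε) = 1.215×10⁷ m.
The apsides satisfy r_p + r_a = 2a, so the perigee radius is 2a − r_a = 6.932×10⁶ m = 6931.7 km.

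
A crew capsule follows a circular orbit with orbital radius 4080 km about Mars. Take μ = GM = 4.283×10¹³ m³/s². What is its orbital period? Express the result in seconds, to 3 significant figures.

r = 4080 km = 4.080×10⁶ m.
Kepler's third law: T = 2π√(r³/μ) = 2π√((4.080×10⁶)³ / 4.283×10¹³).
r³/μ = 1.586×10⁶ s², so T = 2π × 1.259×10³ = 7.912×10³ s.

T ≈ 7910 seconds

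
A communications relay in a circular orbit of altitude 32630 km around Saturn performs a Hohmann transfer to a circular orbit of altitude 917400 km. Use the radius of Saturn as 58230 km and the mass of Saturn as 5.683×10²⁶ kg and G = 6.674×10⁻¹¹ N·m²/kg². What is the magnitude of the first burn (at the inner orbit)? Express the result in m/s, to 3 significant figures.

Δv ≈ 7200 m/s

μ = GM = 6.674×10⁻¹¹ × 5.683×10²⁶ = 3.793×10¹⁶ m³/s².
r₁ = 58230 + 32630 = 90860 km = 9.0860×10⁷ m.
r₂ = 58230 + 917400 = 975630 km = 9.7563×10⁸ m.
Transfer ellipse a_t = (r₁ + r₂)/2 = 5.332×10⁸ m.
At r₁: circular v_c1 = √(μ/r₁) = 20430 m/s; transfer-perikrone v_p = √[μ(2/r₁ − 1/a_t)] = 27640 m/s.
Δv₁ = v_p − v_c1 = 7205 m/s.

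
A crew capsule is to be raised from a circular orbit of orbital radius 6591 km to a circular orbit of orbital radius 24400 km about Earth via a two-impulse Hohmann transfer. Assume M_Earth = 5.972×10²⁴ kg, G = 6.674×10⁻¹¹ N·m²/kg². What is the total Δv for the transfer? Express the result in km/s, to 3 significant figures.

μ = GM = 6.674×10⁻¹¹ × 5.972×10²⁴ = 3.986×10¹⁴ m³/s².
r₁ = 6591 km = 6.591×10⁶ m.
r₂ = 24400 km = 2.440×10⁷ m.
Transfer ellipse a_t = (r₁ + r₂)/2 = 1.550×10⁷ m.
At r₁: circular v_c1 = √(μ/r₁) = 7776 m/s; transfer-perigee v_p = √[μ(2/r₁ − 1/a_t)] = 9758 m/s.
Δv₁ = v_p − v_c1 = 1982 m/s.
At r₂: circular v_c2 = √(μ/r₂) = 4042 m/s; transfer-apogee v_a = √[μ(2/r₂ − 1/a_t)] = 2636 m/s.
Δv₂ = v_c2 − v_a = 1406 m/s.
Total Δv = Δv₁ + Δv₂ = 3388 m/s = 3.388 km/s.

Δv_total ≈ 3.39 km/s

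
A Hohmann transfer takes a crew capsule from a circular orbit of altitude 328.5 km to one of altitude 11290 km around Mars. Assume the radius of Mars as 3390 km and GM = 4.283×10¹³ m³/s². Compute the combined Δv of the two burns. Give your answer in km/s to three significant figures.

r₁ = 3390 + 328.5 = 3718.5 km = 3.7185×10⁶ m.
r₂ = 3390 + 11290 = 14680 km = 1.4680×10⁷ m.
Transfer ellipse a_t = (r₁ + r₂)/2 = 9.199×10⁶ m.
At r₁: circular v_c1 = √(μ/r₁) = 3394 m/s; transfer-periapsis v_p = √[μ(2/r₁ − 1/a_t)] = 4287 m/s.
Δv₁ = v_p − v_c1 = 893.4 m/s.
At r₂: circular v_c2 = √(μ/r₂) = 1708 m/s; transfer-apoapsis v_a = √[μ(2/r₂ − 1/a_t)] = 1086 m/s.
Δv₂ = v_c2 − v_a = 622.1 m/s.
Total Δv = Δv₁ + Δv₂ = 1516 m/s = 1.516 km/s.

Δv_total ≈ 1.52 km/s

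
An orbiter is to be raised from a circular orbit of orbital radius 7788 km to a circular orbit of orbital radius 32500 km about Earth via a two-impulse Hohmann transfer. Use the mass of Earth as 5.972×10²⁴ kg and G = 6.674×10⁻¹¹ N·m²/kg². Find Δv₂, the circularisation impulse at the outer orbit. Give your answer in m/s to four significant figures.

Δv ≈ 1324 m/s

μ = GM = 6.674×10⁻¹¹ × 5.972×10²⁴ = 3.986×10¹⁴ m³/s².
r₁ = 7788 km = 7.788×10⁶ m.
r₂ = 32500 km = 3.250×10⁷ m.
Transfer ellipse a_t = (r₁ + r₂)/2 = 2.014×10⁷ m.
At r₁: circular v_c1 = √(μ/r₁) = 7154 m/s; transfer-perigee v_p = √[μ(2/r₁ − 1/a_t)] = 9087 m/s.
At r₂: circular v_c2 = √(μ/r₂) = 3502 m/s; transfer-apogee v_a = √[μ(2/r₂ − 1/a_t)] = 2177 m/s.
Δv₂ = v_c2 − v_a = 1324 m/s.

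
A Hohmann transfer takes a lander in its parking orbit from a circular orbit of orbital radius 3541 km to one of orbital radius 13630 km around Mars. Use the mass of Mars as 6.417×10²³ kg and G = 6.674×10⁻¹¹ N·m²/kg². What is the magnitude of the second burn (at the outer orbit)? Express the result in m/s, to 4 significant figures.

μ = GM = 6.674×10⁻¹¹ × 6.417×10²³ = 4.283×10¹³ m³/s².
r₁ = 3541 km = 3.541×10⁶ m.
r₂ = 13630 km = 1.363×10⁷ m.
Transfer ellipse a_t = (r₁ + r₂)/2 = 8.586×10⁶ m.
At r₁: circular v_c1 = √(μ/r₁) = 3478 m/s; transfer-periapsis v_p = √[μ(2/r₁ − 1/a_t)] = 4382 m/s.
At r₂: circular v_c2 = √(μ/r₂) = 1773 m/s; transfer-apoapsis v_a = √[μ(2/r₂ − 1/a_t)] = 1138 m/s.
Δv₂ = v_c2 − v_a = 634.2 m/s.

Δv ≈ 634.2 m/s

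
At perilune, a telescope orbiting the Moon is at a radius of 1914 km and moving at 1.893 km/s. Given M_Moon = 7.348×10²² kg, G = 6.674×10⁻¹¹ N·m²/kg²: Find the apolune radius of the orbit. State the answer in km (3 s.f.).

apolune radius ≈ 4450 km

μ = GM = 6.674×10⁻¹¹ × 7.348×10²² = 4.904×10¹² m³/s².
r_p = 1.914×10⁶ m.
Specific energy ε = v²/2 − μ/r = -7.705×10⁵ J/kg, so a = −μ/(2ε) = 3.182×10⁶ m.
The apsides satisfy r_p + r_a = 2a, so the apolune radius is 2a − r_p = 4.451×10⁶ m = 4451.0 km.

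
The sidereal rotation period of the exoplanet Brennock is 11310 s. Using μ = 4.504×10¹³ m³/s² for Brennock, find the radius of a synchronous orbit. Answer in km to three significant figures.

A synchronous orbit has period T, so by Kepler's third law a = (μT²/4π²)^(1/3).
μT²/4π² = 4.504×10¹³ × (1.131×10⁴)² / 39.48 = 1.459×10²⁰ m³.
a = 5.265×10⁶ m = 5264.9 km.

r_sync ≈ 5260 km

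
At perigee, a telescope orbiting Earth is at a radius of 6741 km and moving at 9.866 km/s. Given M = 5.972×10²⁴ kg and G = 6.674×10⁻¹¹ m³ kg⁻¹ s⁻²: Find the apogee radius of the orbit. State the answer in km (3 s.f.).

apogee radius ≈ 31400 km

μ = GM = 6.674×10⁻¹¹ × 5.972×10²⁴ = 3.986×10¹⁴ m³/s².
r_p = 6.741×10⁶ m.
Specific energy ε = v²/2 − μ/r = -1.046×10⁷ J/kg, so a = −μ/(2ε) = 1.906×10⁷ m.
The apsides satisfy r_p + r_a = 2a, so the apogee radius is 2a − r_p = 3.137×10⁷ m = 31373 km.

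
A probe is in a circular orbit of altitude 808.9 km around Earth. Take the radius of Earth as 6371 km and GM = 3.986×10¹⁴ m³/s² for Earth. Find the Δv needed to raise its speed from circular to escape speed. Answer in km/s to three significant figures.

r = 6371 + 808.9 = 7179.9 km = 7.1799×10⁶ m.
Circular speed v_c = √(μ/r) = 7451 m/s.
Escape speed v_esc = √(2μ/r) = √2 × v_c = 10540 m/s.
Δv = v_esc − v_c = 3086 m/s = 3.086 km/s.

Δv ≈ 3.09 km/s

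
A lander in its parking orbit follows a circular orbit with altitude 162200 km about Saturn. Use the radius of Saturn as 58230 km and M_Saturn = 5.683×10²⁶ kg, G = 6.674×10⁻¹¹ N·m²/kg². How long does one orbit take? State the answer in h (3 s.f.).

T ≈ 29.3 h

μ = GM = 6.674×10⁻¹¹ × 5.683×10²⁶ = 3.793×10¹⁶ m³/s².
r = 58230 + 162200 = 220430 km = 2.2043×10⁸ m.
Kepler's third law: T = 2π√(r³/μ) = 2π√((2.204×10⁸)³ / 3.793×10¹⁶).
r³/μ = 2.824×10⁸ s², so T = 2π × 1.680×10⁴ = 1.056×10⁵ s.
Converting: 1.056×10⁵ s ÷ 3600 = 29.33 h.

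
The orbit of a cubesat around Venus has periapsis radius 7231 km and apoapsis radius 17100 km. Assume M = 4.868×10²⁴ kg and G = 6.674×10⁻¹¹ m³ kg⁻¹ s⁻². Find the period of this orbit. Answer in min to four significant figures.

μ = GM = 6.674×10⁻¹¹ × 4.868×10²⁴ = 3.249×10¹⁴ m³/s².
Semi-major axis a = (r_p + r_a)/2 = (7231.0 + 17100)/2 = 12166 km = 1.217×10⁷ m.
By Kepler's third law T = 2π√(a³/μ) = 2π × 2.354×10³ = 1.479×10⁴ s.
= 246.5 min.

T ≈ 246.5 min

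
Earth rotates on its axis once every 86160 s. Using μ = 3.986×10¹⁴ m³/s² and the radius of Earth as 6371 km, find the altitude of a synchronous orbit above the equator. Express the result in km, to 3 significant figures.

A synchronous orbit has period T, so by Kepler's third law a = (μT²/4π²)^(1/3).
μT²/4π² = 3.986×10¹⁴ × (8.616×10⁴)² / 39.48 = 7.495×10²² m³.
a = 4.216×10⁷ m = 42163 km.
Altitude h = a − R = 42163 − 6371 = 35792 km.

h_sync ≈ 35800 km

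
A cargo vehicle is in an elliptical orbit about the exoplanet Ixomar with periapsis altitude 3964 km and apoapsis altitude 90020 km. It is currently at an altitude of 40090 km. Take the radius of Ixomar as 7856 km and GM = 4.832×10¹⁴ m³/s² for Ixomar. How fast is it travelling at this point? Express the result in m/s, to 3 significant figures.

r_p = 7856 + 3964 = 11820 km = 1.1820×10⁷ m.
r_a = 7856 + 90020 = 97876 km = 9.7876×10⁷ m.
r = 7856 + 40090 = 47946 km = 4.795×10⁷ m.
Semi-major axis a = (r_p + r_a)/2 = 54848 km = 5.485×10⁷ m.
Vis-viva: v² = μ(2/r − 1/a) = 4.832×10¹⁴ × (4.171×10⁻⁸ − 1.823×10⁻⁸) = 1.135×10⁷ m²/s².
v = 3368 m/s.

v ≈ 3370 m/s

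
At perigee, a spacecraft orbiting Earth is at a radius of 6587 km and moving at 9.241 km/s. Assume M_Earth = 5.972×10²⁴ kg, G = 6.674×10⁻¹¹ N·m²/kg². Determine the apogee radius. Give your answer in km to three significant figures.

apogee radius ≈ 15800 km

μ = GM = 6.674×10⁻¹¹ × 5.972×10²⁴ = 3.986×10¹⁴ m³/s².
r_p = 6.587×10⁶ m.
Specific energy ε = v²/2 − μ/r = -1.781×10⁷ J/kg, so a = −μ/(2ε) = 1.119×10⁷ m.
The apsides satisfy r_p + r_a = 2a, so the apogee radius is 2a − r_p = 1.579×10⁷ m = 15791 km.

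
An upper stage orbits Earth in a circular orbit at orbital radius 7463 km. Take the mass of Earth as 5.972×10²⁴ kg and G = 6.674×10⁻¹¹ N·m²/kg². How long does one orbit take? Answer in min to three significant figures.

T ≈ 107 min

μ = GM = 6.674×10⁻¹¹ × 5.972×10²⁴ = 3.986×10¹⁴ m³/s².
r = 7463 km = 7.463×10⁶ m.
Kepler's third law: T = 2π√(r³/μ) = 2π√((7.463×10⁶)³ / 3.986×10¹⁴).
r³/μ = 1.043×10⁶ s², so T = 2π × 1.021×10³ = 6.416×10³ s.
Converting: 6.416×10³ s ÷ 60.00 = 106.9 min.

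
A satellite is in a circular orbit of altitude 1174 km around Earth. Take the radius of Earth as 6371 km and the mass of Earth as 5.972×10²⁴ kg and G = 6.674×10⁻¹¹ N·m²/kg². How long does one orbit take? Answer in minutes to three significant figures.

μ = GM = 6.674×10⁻¹¹ × 5.972×10²⁴ = 3.986×10¹⁴ m³/s².
r = 6371 + 1174 = 7545.0 km = 7.5450×10⁶ m.
Kepler's third law: T = 2π√(r³/μ) = 2π√((7.545×10⁶)³ / 3.986×10¹⁴).
r³/μ = 1.078×10⁶ s², so T = 2π × 1.038×10³ = 6.523×10³ s.
Converting: 6.523×10³ s ÷ 60.00 = 108.7 minutes.

T ≈ 109 minutes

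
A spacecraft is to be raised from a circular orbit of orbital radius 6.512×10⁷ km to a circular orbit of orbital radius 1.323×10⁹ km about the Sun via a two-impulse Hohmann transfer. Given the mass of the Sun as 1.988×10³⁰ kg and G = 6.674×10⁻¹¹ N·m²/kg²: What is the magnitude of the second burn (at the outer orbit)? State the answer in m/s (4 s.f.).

μ = GM = 6.674×10⁻¹¹ × 1.988×10³⁰ = 1.327×10²⁰ m³/s².
r₁ = 6.512×10⁷ km = 6.512×10¹⁰ m.
r₂ = 1.323×10⁹ km = 1.323×10¹² m.
Transfer ellipse a_t = (r₁ + r₂)/2 = 6.941×10¹¹ m.
At r₁: circular v_c1 = √(μ/r₁) = 45140 m/s; transfer-perihelion v_p = √[μ(2/r₁ − 1/a_t)] = 62320 m/s.
At r₂: circular v_c2 = √(μ/r₂) = 10010 m/s; transfer-aphelion v_a = √[μ(2/r₂ − 1/a_t)] = 3067 m/s.
Δv₂ = v_c2 − v_a = 6947 m/s.

Δv ≈ 6947 m/s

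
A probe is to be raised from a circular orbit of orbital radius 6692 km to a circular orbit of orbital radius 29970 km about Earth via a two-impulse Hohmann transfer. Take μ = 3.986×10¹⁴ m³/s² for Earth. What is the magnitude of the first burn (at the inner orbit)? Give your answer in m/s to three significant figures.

Δv ≈ 2150 m/s

r₁ = 6692 km = 6.692×10⁶ m.
r₂ = 29970 km = 2.997×10⁷ m.
Transfer ellipse a_t = (r₁ + r₂)/2 = 1.833×10⁷ m.
At r₁: circular v_c1 = √(μ/r₁) = 7718 m/s; transfer-perigee v_p = √[μ(2/r₁ − 1/a_t)] = 9868 m/s.
Δv₁ = v_p − v_c1 = 2151 m/s.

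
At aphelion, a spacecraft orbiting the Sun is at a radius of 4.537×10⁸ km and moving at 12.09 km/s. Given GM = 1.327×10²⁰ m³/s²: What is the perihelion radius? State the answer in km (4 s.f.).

r_a = 4.537×10¹¹ m.
Specific energy ε = v²/2 − μ/r = -2.194×10⁸ J/kg, so a = −μ/(2ε) = 3.024×10¹¹ m.
The apsides satisfy r_p + r_a = 2a, so the perihelion radius is 2a − r_a = 1.511×10¹¹ m = 1.5113×10⁸ km.

perihelion radius ≈ 1.511×10⁸ km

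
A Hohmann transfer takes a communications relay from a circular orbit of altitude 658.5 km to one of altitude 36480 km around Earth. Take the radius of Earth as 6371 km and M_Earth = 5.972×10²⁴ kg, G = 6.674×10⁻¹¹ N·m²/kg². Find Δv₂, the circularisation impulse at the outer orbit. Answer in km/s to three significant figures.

Δv ≈ 1.43 km/s

μ = GM = 6.674×10⁻¹¹ × 5.972×10²⁴ = 3.986×10¹⁴ m³/s².
r₁ = 6371 + 658.5 = 7029.5 km = 7.0295×10⁶ m.
r₂ = 6371 + 36480 = 42851 km = 4.2851×10⁷ m.
Transfer ellipse a_t = (r₁ + r₂)/2 = 2.494×10⁷ m.
At r₁: circular v_c1 = √(μ/r₁) = 7530 m/s; transfer-perigee v_p = √[μ(2/r₁ − 1/a_t)] = 9870 m/s.
At r₂: circular v_c2 = √(μ/r₂) = 3050 m/s; transfer-apogee v_a = √[μ(2/r₂ − 1/a_t)] = 1619 m/s.
Δv₂ = v_c2 − v_a = 1431 m/s.
= 1.431 km/s.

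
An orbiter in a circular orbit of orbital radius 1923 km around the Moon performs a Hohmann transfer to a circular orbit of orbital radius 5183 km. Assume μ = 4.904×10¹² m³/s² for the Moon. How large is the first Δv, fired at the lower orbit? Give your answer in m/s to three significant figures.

Δv ≈ 332 m/s

r₁ = 1923 km = 1.923×10⁶ m.
r₂ = 5183 km = 5.183×10⁶ m.
Transfer ellipse a_t = (r₁ + r₂)/2 = 3.553×10⁶ m.
At r₁: circular v_c1 = √(μ/r₁) = 1597 m/s; transfer-perilune v_p = √[μ(2/r₁ − 1/a_t)] = 1929 m/s.
Δv₁ = v_p − v_c1 = 331.8 m/s.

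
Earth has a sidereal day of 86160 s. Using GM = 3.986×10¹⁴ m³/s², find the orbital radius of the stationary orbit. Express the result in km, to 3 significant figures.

A synchronous orbit has period T, so by Kepler's third law a = (μT²/4π²)^(1/3).
μT²/4π² = 3.986×10¹⁴ × (8.616×10⁴)² / 39.48 = 7.495×10²² m³.
a = 4.216×10⁷ m = 42163 km.

r_sync ≈ 42200 km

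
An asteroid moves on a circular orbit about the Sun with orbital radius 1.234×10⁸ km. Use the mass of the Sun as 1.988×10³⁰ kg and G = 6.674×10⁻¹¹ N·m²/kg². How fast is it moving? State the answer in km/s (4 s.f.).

v ≈ 32.79 km/s

μ = GM = 6.674×10⁻¹¹ × 1.988×10³⁰ = 1.327×10²⁰ m³/s².
r = 1.234×10⁸ km = 1.234×10¹¹ m.
For a circular orbit v = √(μ/r) = √(1.327×10²⁰ / 1.234×10¹¹) = √(1.075×10⁹) = 32790 m/s.
That is 32.79 km/s.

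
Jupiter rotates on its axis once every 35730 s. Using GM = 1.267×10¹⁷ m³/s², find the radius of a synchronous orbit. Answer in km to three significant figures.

A synchronous orbit has period T, so by Kepler's third law a = (μT²/4π²)^(1/3).
μT²/4π² = 1.267×10¹⁷ × (3.573×10⁴)² / 39.48 = 4.097×10²⁴ m³.
a = 1.600×10⁸ m = 1.6002×10⁵ km.

r_sync ≈ 1.60×10⁵ km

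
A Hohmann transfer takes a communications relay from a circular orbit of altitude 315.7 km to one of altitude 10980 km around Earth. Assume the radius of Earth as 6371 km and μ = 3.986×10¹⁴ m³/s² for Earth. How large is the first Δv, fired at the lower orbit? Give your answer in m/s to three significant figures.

r₁ = 6371 + 315.7 = 6686.7 km = 6.6867×10⁶ m.
r₂ = 6371 + 10980 = 17351 km = 1.7351×10⁷ m.
Transfer ellipse a_t = (r₁ + r₂)/2 = 1.202×10⁷ m.
At r₁: circular v_c1 = √(μ/r₁) = 7721 m/s; transfer-perigee v_p = √[μ(2/r₁ − 1/a_t)] = 9277 m/s.
Δv₁ = v_p − v_c1 = 1556 m/s.

Δv ≈ 1560 m/s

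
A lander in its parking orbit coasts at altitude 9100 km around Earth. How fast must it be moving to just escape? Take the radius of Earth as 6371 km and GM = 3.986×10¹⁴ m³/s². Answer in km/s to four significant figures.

v_esc ≈ 7.178 km/s

r = 6371 + 9100 = 15471 km = 1.5471×10⁷ m.
Escape speed v_esc = √(2μ/r) = √(2 × 3.986×10¹⁴ / 1.547×10⁷) = √(5.153×10⁷) = 7178 m/s.
= 7.178 km/s.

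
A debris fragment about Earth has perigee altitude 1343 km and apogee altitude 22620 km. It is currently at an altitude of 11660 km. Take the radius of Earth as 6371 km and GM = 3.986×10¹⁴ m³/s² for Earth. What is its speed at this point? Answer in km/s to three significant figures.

r_p = 6371 + 1343 = 7714.0 km = 7.7140×10⁶ m.
r_a = 6371 + 22620 = 28991 km = 2.8991×10⁷ m.
r = 6371 + 11660 = 18031 km = 1.803×10⁷ m.
Semi-major axis a = (r_p + r_a)/2 = 18352 km = 1.835×10⁷ m.
Vis-viva: v² = μ(2/r − 1/a) = 3.986×10¹⁴ × (1.109×10⁻⁷ − 5.449×10⁻⁸) = 2.249×10⁷ m²/s².
v = 4743 m/s = 4.743 km/s.

v ≈ 4.74 km/s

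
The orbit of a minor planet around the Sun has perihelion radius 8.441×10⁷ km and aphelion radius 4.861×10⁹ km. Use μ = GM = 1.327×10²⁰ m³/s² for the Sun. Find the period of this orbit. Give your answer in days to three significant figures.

Semi-major axis a = (r_p + r_a)/2 = (8.4410×10⁷ + 4.8610×10⁹)/2 = 2.4727×10⁹ km = 2.473×10¹² m.
By Kepler's third law T = 2π√(a³/μ) = 2π × 3.375×10⁸ = 2.121×10⁹ s.
= 24550 days.

T ≈ 24500 days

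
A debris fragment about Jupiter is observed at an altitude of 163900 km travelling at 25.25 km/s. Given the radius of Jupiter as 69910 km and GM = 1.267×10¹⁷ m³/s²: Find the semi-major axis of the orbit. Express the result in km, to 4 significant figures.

a ≈ 2.839×10⁵ km

r = 69910 + 163900 = 2.3381×10⁵ km = 2.338×10⁸ m.
Vis-viva rearranged: 1/a = 2/r − v²/μ = 8.554×10⁻⁹ − 5.032×10⁻⁹ = 3.522×10⁻⁹ m⁻¹.
a = 2.839×10⁸ m = 2.8394×10⁵ km.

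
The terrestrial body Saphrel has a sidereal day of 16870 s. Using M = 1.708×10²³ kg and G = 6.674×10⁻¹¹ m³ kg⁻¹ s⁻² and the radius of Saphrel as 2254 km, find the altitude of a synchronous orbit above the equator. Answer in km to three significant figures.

h_sync ≈ 2090 km

μ = GM = 6.674×10⁻¹¹ × 1.708×10²³ = 1.140×10¹³ m³/s².
A synchronous orbit has period T, so by Kepler's third law a = (μT²/4π²)^(1/3).
μT²/4π² = 1.140×10¹³ × (1.687×10⁴)² / 39.48 = 8.218×10¹⁹ m³.
a = 4.348×10⁶ m = 4347.6 km.
Altitude h = a − R = 4347.6 − 2254 = 2093.6 km.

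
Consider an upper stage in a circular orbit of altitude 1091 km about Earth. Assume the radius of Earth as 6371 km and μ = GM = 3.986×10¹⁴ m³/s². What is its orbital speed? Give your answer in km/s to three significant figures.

r = 6371 + 1091 = 7462.0 km = 7.4620×10⁶ m.
For a circular orbit v = √(μ/r) = √(3.986×10¹⁴ / 7.462×10⁶) = √(5.342×10⁷) = 7309 m/s.
That is 7.309 km/s.

v ≈ 7.31 km/s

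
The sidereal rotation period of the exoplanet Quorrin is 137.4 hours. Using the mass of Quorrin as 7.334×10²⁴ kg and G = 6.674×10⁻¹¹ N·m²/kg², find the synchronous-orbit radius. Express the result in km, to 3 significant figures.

r_sync ≈ 1.45×10⁵ km

μ = GM = 6.674×10⁻¹¹ × 7.334×10²⁴ = 4.895×10¹⁴ m³/s².
T = 137.4 hours = 4.946×10⁵ s.
A synchronous orbit has period T, so by Kepler's third law a = (μT²/4π²)^(1/3).
μT²/4π² = 4.895×10¹⁴ × (4.946×10⁵)² / 39.48 = 3.034×10²⁴ m³.
a = 1.448×10⁸ m = 1.4476×10⁵ km.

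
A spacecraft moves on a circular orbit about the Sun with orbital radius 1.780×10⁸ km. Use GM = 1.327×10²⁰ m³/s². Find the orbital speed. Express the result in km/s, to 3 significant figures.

v ≈ 27.3 km/s

r = 1.780×10⁸ km = 1.780×10¹¹ m.
For a circular orbit v = √(μ/r) = √(1.327×10²⁰ / 1.780×10¹¹) = √(7.455×10⁸) = 27300 m/s.
That is 27.30 km/s.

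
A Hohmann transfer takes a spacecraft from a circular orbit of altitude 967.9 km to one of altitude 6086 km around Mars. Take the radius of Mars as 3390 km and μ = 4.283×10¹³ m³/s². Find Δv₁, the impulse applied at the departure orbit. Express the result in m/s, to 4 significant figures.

r₁ = 3390 + 967.9 = 4357.9 km = 4.3579×10⁶ m.
r₂ = 3390 + 6086 = 9476.0 km = 9.4760×10⁶ m.
Transfer ellipse a_t = (r₁ + r₂)/2 = 6.917×10⁶ m.
At r₁: circular v_c1 = √(μ/r₁) = 3135 m/s; transfer-periapsis v_p = √[μ(2/r₁ − 1/a_t)] = 3669 m/s.
Δv₁ = v_p − v_c1 = 534.4 m/s.

Δv ≈ 534.4 m/s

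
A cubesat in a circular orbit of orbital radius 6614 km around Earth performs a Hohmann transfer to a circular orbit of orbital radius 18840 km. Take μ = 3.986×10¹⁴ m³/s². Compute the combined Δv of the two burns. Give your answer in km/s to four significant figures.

Δv_total ≈ 2.966 km/s

r₁ = 6614 km = 6.614×10⁶ m.
r₂ = 18840 km = 1.884×10⁷ m.
Transfer ellipse a_t = (r₁ + r₂)/2 = 1.273×10⁷ m.
At r₁: circular v_c1 = √(μ/r₁) = 7763 m/s; transfer-perigee v_p = √[μ(2/r₁ − 1/a_t)] = 9445 m/s.
Δv₁ = v_p − v_c1 = 1682 m/s.
At r₂: circular v_c2 = √(μ/r₂) = 4600 m/s; transfer-apogee v_a = √[μ(2/r₂ − 1/a_t)] = 3316 m/s.
Δv₂ = v_c2 − v_a = 1284 m/s.
Total Δv = Δv₁ + Δv₂ = 2966 m/s = 2.966 km/s.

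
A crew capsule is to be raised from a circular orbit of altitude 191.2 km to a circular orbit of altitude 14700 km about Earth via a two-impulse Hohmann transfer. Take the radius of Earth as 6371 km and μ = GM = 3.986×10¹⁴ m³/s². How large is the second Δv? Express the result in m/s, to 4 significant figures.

r₁ = 6371 + 191.2 = 6562.2 km = 6.5622×10⁶ m.
r₂ = 6371 + 14700 = 21071 km = 2.1071×10⁷ m.
Transfer ellipse a_t = (r₁ + r₂)/2 = 1.382×10⁷ m.
At r₁: circular v_c1 = √(μ/r₁) = 7794 m/s; transfer-perigee v_p = √[μ(2/r₁ − 1/a_t)] = 9625 m/s.
At r₂: circular v_c2 = √(μ/r₂) = 4349 m/s; transfer-apogee v_a = √[μ(2/r₂ − 1/a_t)] = 2997 m/s.
Δv₂ = v_c2 − v_a = 1352 m/s.

Δv ≈ 1352 m/s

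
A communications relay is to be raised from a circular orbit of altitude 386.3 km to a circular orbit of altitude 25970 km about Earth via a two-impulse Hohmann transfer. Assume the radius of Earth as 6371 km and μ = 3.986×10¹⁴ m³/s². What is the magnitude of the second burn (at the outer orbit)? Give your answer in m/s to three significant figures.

r₁ = 6371 + 386.3 = 6757.3 km = 6.7573×10⁶ m.
r₂ = 6371 + 25970 = 32341 km = 3.2341×10⁷ m.
Transfer ellipse a_t = (r₁ + r₂)/2 = 1.955×10⁷ m.
At r₁: circular v_c1 = √(μ/r₁) = 7680 m/s; transfer-perigee v_p = √[μ(2/r₁ − 1/a_t)] = 9879 m/s.
At r₂: circular v_c2 = √(μ/r₂) = 3511 m/s; transfer-apogee v_a = √[μ(2/r₂ − 1/a_t)] = 2064 m/s.
Δv₂ = v_c2 − v_a = 1447 m/s.

Δv ≈ 1450 m/s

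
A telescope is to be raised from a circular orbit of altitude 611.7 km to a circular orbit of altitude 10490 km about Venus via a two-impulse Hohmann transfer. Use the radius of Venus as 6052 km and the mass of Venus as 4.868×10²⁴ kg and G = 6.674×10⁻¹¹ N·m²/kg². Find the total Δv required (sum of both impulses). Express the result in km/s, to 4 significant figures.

μ = GM = 6.674×10⁻¹¹ × 4.868×10²⁴ = 3.249×10¹⁴ m³/s².
r₁ = 6052 + 611.7 = 6663.7 km = 6.6637×10⁶ m.
r₂ = 6052 + 10490 = 16542 km = 1.6542×10⁷ m.
Transfer ellipse a_t = (r₁ + r₂)/2 = 1.160×10⁷ m.
At r₁: circular v_c1 = √(μ/r₁) = 6982 m/s; transfer-periapsis v_p = √[μ(2/r₁ − 1/a_t)] = 8337 m/s.
Δv₁ = v_p − v_c1 = 1355 m/s.
At r₂: circular v_c2 = √(μ/r₂) = 4432 m/s; transfer-apoapsis v_a = √[μ(2/r₂ − 1/a_t)] = 3359 m/s.
Δv₂ = v_c2 − v_a = 1073 m/s.
Total Δv = Δv₁ + Δv₂ = 2428 m/s = 2.428 km/s.

Δv_total ≈ 2.428 km/s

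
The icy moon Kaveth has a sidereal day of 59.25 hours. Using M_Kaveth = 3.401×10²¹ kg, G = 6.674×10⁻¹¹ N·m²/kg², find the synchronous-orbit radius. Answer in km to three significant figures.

μ = GM = 6.674×10⁻¹¹ × 3.401×10²¹ = 2.270×10¹¹ m³/s².
T = 59.25 hours = 2.133×10⁵ s.
A synchronous orbit has period T, so by Kepler's third law a = (μT²/4π²)^(1/3).
μT²/4π² = 2.270×10¹¹ × (2.133×10⁵)² / 39.48 = 2.616×10²⁰ m³.
a = 6.395×10⁶ m = 6395.5 km.

r_sync ≈ 6400 km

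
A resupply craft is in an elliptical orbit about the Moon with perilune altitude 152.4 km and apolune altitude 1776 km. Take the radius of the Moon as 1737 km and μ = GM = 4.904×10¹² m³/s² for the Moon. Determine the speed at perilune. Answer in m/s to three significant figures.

v ≈ 1840 m/s

r_p = 1737 + 152.4 = 1889.4 km = 1.8894×10⁶ m.
r_a = 1737 + 1776 = 3513.0 km = 3.5130×10⁶ m.
Semi-major axis a = (r_p + r_a)/2 = 2701.2 km = 2.701×10⁶ m.
Vis-viva: v² = μ(2/r − 1/a) = 4.904×10¹² × (1.059×10⁻⁶ − 3.702×10⁻⁷) = 3.376×10⁶ m²/s².
v = 1837 m/s.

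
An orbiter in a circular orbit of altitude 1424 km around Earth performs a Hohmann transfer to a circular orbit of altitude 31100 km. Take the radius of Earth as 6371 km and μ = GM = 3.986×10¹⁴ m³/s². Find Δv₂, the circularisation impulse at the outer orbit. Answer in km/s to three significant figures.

Δv ≈ 1.35 km/s

r₁ = 6371 + 1424 = 7795.0 km = 7.7950×10⁶ m.
r₂ = 6371 + 31100 = 37471 km = 3.7471×10⁷ m.
Transfer ellipse a_t = (r₁ + r₂)/2 = 2.263×10⁷ m.
At r₁: circular v_c1 = √(μ/r₁) = 7151 m/s; transfer-perigee v_p = √[μ(2/r₁ − 1/a_t)] = 9201 m/s.
At r₂: circular v_c2 = √(μ/r₂) = 3262 m/s; transfer-apogee v_a = √[μ(2/r₂ − 1/a_t)] = 1914 m/s.
Δv₂ = v_c2 − v_a = 1347 m/s.
= 1.347 km/s.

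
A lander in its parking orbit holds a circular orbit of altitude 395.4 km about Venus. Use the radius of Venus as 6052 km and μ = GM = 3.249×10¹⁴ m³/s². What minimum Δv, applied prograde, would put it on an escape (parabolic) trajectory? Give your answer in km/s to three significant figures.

r = 6052 + 395.4 = 6447.4 km = 6.4474×10⁶ m.
Circular speed v_c = √(μ/r) = 7099 m/s.
Escape speed v_esc = √(2μ/r) = √2 × v_c = 10040 m/s.
Δv = v_esc − v_c = 2940 m/s = 2.940 km/s.

Δv ≈ 2.94 km/s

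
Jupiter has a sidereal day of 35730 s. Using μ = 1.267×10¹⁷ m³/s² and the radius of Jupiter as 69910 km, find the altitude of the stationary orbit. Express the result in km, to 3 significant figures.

A synchronous orbit has period T, so by Kepler's third law a = (μT²/4π²)^(1/3).
μT²/4π² = 1.267×10¹⁷ × (3.573×10⁴)² / 39.48 = 4.097×10²⁴ m³.
a = 1.600×10⁸ m = 1.6002×10⁵ km.
Altitude h = a − R = 1.6002×10⁵ − 69910 = 90105 km.

h_sync ≈ 90100 km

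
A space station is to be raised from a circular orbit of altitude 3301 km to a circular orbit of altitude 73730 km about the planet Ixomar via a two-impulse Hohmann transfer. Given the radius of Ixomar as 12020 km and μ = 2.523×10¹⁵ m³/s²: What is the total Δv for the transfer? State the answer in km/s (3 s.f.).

Δv_total ≈ 6.32 km/s

r₁ = 12020 + 3301 = 15321 km = 1.5321×10⁷ m.
r₂ = 12020 + 73730 = 85750 km = 8.5750×10⁷ m.
Transfer ellipse a_t = (r₁ + r₂)/2 = 5.054×10⁷ m.
At r₁: circular v_c1 = √(μ/r₁) = 12830 m/s; transfer-periapsis v_p = √[μ(2/r₁ − 1/a_t)] = 16720 m/s.
Δv₁ = v_p − v_c1 = 3883 m/s.
At r₂: circular v_c2 = √(μ/r₂) = 5424 m/s; transfer-apoapsis v_a = √[μ(2/r₂ − 1/a_t)] = 2987 m/s.
Δv₂ = v_c2 − v_a = 2438 m/s.
Total Δv = Δv₁ + Δv₂ = 6321 m/s = 6.321 km/s.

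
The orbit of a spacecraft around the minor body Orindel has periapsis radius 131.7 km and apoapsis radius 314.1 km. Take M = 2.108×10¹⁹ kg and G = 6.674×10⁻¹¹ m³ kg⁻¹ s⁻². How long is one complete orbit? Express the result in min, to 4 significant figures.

μ = GM = 6.674×10⁻¹¹ × 2.108×10¹⁹ = 1.407×10⁹ m³/s².
Semi-major axis a = (r_p + r_a)/2 = (131.70 + 314.10)/2 = 222.90 km = 2.229×10⁵ m.
By Kepler's third law T = 2π√(a³/μ) = 2π × 2.806×10³ = 1.763×10⁴ s.
= 293.8 min.

T ≈ 293.8 min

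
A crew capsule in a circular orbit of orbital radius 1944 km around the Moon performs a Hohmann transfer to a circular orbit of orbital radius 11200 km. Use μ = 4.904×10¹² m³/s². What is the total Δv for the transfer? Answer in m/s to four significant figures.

r₁ = 1944 km = 1.944×10⁶ m.
r₂ = 11200 km = 1.120×10⁷ m.
Transfer ellipse a_t = (r₁ + r₂)/2 = 6.572×10⁶ m.
At r₁: circular v_c1 = √(μ/r₁) = 1588 m/s; transfer-perilune v_p = √[μ(2/r₁ − 1/a_t)] = 2073 m/s.
Δv₁ = v_p − v_c1 = 485.1 m/s.
At r₂: circular v_c2 = √(μ/r₂) = 661.7 m/s; transfer-apolune v_a = √[μ(2/r₂ − 1/a_t)] = 359.9 m/s.
Δv₂ = v_c2 − v_a = 301.8 m/s.
Total Δv = Δv₁ + Δv₂ = 787.0 m/s.

Δv_total ≈ 787.0 m/s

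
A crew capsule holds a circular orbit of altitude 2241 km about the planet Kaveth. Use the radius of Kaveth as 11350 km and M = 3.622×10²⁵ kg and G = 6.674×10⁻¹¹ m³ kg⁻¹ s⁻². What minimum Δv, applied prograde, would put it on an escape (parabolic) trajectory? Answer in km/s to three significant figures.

Δv ≈ 5.52 km/s

μ = GM = 6.674×10⁻¹¹ × 3.622×10²⁵ = 2.417×10¹⁵ m³/s².
r = 11350 + 2241 = 13591 km = 1.3591×10⁷ m.
Circular speed v_c = √(μ/r) = 13340 m/s.
Escape speed v_esc = √(2μ/r) = √2 × v_c = 18860 m/s.
Δv = v_esc − v_c = 5524 m/s = 5.524 km/s.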